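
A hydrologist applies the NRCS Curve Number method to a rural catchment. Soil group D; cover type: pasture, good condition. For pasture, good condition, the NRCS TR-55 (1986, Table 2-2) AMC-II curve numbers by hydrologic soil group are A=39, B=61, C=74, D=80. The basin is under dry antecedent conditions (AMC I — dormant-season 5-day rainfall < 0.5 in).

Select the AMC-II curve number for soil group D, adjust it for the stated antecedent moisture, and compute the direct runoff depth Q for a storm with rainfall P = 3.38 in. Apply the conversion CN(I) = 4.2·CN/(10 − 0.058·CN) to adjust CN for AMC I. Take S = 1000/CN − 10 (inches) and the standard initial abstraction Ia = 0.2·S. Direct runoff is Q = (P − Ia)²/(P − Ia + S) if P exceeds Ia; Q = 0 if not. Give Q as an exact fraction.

Q = 5285401/8976450 in ≈ 0.589 in

NRCS table: pasture, good condition, soil group D → CN(II) = 80
CN(I) from CN(II)=80: (4.2·80)/(10 − 0.058·80) = 4200/67 ≈ 62.687
Retention S: 1000/CN − 10 with CN=62.687 → S = 125/21 ≈ 5.952 in
Ia = 0.2·(125/21) = 25/21 in ≈ 1.190 in
P − Ia = 3.380 − 1.190 = 2299/1050 ≈ 2.190 in (> 0, runoff occurs)
Q = (2299/1050)²/((2299/1050) + 125/21) = (5285401/1102500)/(8549/1050) = 5285401/8976450 in ≈ 0.589 in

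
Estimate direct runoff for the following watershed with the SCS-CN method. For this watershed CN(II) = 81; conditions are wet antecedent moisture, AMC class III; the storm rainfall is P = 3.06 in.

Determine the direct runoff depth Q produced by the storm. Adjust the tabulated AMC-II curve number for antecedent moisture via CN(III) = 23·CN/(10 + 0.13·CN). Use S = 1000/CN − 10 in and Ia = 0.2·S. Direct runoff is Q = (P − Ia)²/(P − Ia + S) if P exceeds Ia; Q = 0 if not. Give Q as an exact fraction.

Q = 70776749521/33630782850 in ≈ 2.105 in

CN(III) from CN(II)=81: (23·81)/(10 + 0.13·81) = 186300/2053 ≈ 90.745
S = 1000/(186300/2053) − 10 = 1900/1863 in ≈ 1.020 in
Initial abstraction Ia = S/5 = (1900/1863)/5 = 380/1863 ≈ 0.204 in
Since P=3.060 > Ia=0.204: effective rainfall P−Ia = 266039/93150 in
Q = (266039/93150)²/((266039/93150) + 1900/1863) = (70776749521/8676922500)/(361039/93150) = 70776749521/33630782850 in ≈ 2.105 in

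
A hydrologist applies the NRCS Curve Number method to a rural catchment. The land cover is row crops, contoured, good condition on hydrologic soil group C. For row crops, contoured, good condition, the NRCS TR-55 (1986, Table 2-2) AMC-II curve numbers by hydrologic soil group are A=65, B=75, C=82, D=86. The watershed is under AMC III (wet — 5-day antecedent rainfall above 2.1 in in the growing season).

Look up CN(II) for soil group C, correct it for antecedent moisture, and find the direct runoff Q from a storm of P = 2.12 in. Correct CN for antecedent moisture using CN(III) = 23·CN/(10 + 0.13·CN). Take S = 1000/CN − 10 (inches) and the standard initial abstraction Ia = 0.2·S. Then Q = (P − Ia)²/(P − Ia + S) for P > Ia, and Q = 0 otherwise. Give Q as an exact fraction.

Q = 2068339441/1602604925 in ≈ 1.291 in

NRCS table: row crops, contoured, good condition, soil group C → CN(II) = 82
Adjust CN=82 to AMC III: 23·82/(10 + 0.13·82) → 1886 ÷ (1033/50) = 94300/1033 ≈ 91.288
Retention S: 1000/CN − 10 with CN=91.288 → S = 900/943 ≈ 0.954 in
Ia = 0.2S: 0.2·0.954 = 0.191 in (exactly 180/943)
P − Ia = 2.120 − 0.191 = 45479/23575 ≈ 1.929 in (> 0, runoff occurs)
Runoff Q = (P−Ia)²/(P−Ia+S) = (1.929)²/(1.929+0.954) = 2068339441/1602604925 ≈ 1.291 in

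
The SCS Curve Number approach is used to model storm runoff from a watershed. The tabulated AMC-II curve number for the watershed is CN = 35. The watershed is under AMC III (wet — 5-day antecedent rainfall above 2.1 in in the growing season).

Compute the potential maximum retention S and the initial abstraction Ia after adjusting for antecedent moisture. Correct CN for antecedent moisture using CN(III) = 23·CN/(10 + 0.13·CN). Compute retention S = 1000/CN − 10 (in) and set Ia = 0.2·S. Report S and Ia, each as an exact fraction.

Adjust CN=35 to AMC III: 23·35/(10 + 0.13·35) → 805 ÷ (291/20) = 16100/291 ≈ 55.326
Max retention: S = 1000/(16100/291) − 10 = 1300/161 in (≈ 8.075 in)
Initial abstraction Ia = S/5 = (1300/161)/5 = 260/161 ≈ 1.615 in

S = 1300/161 in ≈ 8.075 in; Ia = 260/161 in ≈ 1.615 in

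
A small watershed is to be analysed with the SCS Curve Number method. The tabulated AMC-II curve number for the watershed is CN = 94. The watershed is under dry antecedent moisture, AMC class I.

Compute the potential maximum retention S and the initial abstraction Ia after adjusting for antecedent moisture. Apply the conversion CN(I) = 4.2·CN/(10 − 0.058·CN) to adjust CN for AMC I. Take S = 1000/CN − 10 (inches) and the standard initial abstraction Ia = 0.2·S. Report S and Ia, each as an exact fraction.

S = 500/329 in ≈ 1.520 in; Ia = 100/329 in ≈ 0.304 in

Dry (AMC I): CN(I) = 4.2·94/(10 − 0.058·94) = (1974/5)/(1137/250) = 32900/379 ≈ 86.807
S = 1000/(32900/379) − 10 = 500/329 in ≈ 1.520 in
Ia = 0.2·(500/329) = 100/329 in ≈ 0.304 in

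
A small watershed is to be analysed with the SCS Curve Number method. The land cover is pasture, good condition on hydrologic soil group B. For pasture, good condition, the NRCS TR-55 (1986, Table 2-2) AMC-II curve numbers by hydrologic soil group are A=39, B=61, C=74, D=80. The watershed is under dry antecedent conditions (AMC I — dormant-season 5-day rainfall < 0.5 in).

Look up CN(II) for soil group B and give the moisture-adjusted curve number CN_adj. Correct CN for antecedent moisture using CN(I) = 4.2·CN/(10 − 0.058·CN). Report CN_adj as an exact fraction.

NRCS table: pasture, good condition, soil group B → CN(II) = 61
Dry (AMC I): CN(I) = 4.2·61/(10 − 0.058·61) = (1281/5)/(3231/500) = 42700/1077 ≈ 39.647

CN_adj = 42700/1077 ≈ 39.647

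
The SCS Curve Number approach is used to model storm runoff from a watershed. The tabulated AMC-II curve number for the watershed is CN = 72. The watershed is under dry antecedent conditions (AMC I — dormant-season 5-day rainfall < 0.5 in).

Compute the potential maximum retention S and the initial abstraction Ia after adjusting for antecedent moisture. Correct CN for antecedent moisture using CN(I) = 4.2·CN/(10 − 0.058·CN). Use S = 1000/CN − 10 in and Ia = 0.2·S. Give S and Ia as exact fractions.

Adjust CN=72 to AMC I: 4.2·72/(10 − 0.058·72) → (1512/5) ÷ (728/125) = 675/13 ≈ 51.923
Retention S: 1000/CN − 10 with CN=51.923 → S = 250/27 ≈ 9.259 in
Ia = 0.2·(250/27) = 50/27 in ≈ 1.852 in

S = 250/27 in ≈ 9.259 in; Ia = 50/27 in ≈ 1.852 in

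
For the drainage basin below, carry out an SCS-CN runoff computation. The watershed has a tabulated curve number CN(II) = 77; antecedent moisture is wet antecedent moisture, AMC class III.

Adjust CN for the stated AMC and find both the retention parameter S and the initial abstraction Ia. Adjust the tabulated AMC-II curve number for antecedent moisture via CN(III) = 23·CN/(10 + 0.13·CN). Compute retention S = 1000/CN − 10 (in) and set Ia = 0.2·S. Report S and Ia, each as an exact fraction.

Adjust CN=77 to AMC III: 23·77/(10 + 0.13·77) → 1771 ÷ (2001/100) = 7700/87 ≈ 88.506
S = 1000/(7700/87) − 10 = 100/77 in ≈ 1.299 in
Initial abstraction Ia = S/5 = (100/77)/5 = 20/77 ≈ 0.260 in

S = 100/77 in ≈ 1.299 in; Ia = 20/77 in ≈ 0.260 in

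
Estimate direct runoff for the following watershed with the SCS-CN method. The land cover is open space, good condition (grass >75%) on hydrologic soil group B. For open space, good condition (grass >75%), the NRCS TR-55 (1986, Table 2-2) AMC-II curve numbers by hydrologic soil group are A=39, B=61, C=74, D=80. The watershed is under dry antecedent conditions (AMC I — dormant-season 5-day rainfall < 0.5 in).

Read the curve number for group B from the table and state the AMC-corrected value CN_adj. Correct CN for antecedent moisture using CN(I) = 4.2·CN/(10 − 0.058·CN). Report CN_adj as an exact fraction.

NRCS table: open space, good condition (grass >75%), soil group B → CN(II) = 61
CN(I) from CN(II)=61: (4.2·61)/(10 − 0.058·61) = 42700/1077 ≈ 39.647

CN_adj = 42700/1077 ≈ 39.647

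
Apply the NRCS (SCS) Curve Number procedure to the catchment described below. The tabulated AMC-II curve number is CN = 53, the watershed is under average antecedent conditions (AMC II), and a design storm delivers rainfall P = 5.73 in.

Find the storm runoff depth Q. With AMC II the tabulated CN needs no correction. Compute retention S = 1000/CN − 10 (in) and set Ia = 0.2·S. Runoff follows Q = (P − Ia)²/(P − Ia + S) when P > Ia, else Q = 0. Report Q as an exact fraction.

AMC II — tabulated CN = 53 applies directly.
Max retention: S = 1000/53 − 10 = 470/53 in (≈ 8.868 in)
Ia = 0.2·(470/53) = 94/53 in ≈ 1.774 in
Since P=5.730 > Ia=1.774: effective rainfall P−Ia = 20969/5300 in
Q = (20969/5300)²/((20969/5300) + 470/53) = (439698961/28090000)/(67969/5300) = 439698961/360235700 in ≈ 1.221 in

Q = 439698961/360235700 in ≈ 1.221 in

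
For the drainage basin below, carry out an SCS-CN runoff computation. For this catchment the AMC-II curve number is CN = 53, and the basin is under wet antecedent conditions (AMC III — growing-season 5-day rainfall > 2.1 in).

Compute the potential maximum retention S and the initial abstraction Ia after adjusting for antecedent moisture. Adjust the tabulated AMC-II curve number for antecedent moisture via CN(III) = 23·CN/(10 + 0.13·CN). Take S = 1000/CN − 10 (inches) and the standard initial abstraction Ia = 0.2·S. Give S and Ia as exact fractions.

Wet (AMC III): CN(III) = 23·53/(10 + 0.13·53) = 1219/(1689/100) = 121900/1689 ≈ 72.173
S = 1000/(121900/1689) − 10 = 4700/1219 in ≈ 3.856 in
Ia = 0.2S: 0.2·3.856 = 0.771 in (exactly 940/1219)

S = 4700/1219 in ≈ 3.856 in; Ia = 940/1219 in ≈ 0.771 in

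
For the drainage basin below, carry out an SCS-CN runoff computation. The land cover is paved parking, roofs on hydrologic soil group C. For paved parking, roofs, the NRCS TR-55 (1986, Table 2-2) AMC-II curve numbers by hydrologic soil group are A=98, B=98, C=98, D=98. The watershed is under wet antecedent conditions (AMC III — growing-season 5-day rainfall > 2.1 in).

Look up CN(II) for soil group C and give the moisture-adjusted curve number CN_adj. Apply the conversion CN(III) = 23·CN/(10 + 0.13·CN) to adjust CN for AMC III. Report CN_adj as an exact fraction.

CN_adj = 112700/1137 ≈ 99.120

NRCS table: paved parking, roofs, soil group C → CN(II) = 98
CN(III) from CN(II)=98: (23·98)/(10 + 0.13·98) = 112700/1137 ≈ 99.120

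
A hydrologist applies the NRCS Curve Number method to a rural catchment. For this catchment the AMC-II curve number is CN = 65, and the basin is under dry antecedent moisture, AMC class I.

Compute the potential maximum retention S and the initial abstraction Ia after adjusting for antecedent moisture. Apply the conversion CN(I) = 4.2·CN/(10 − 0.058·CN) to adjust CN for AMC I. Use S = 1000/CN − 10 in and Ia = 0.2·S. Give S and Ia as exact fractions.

Dry (AMC I): CN(I) = 4.2·65/(10 − 0.058·65) = 273/(623/100) = 3900/89 ≈ 43.820
Max retention: S = 1000/(3900/89) − 10 = 500/39 in (≈ 12.821 in)
Ia = 0.2·(500/39) = 100/39 in ≈ 2.564 in

S = 500/39 in ≈ 12.821 in; Ia = 100/39 in ≈ 2.564 in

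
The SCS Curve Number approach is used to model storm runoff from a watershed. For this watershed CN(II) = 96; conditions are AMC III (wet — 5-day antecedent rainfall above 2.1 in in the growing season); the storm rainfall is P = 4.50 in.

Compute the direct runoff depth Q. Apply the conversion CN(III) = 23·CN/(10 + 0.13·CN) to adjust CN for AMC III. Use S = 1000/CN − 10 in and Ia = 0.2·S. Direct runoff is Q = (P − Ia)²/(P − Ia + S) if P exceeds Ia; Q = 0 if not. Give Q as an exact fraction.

Q = 189728/44229 in ≈ 4.290 in

Adjust CN=96 to AMC III: 23·96/(10 + 0.13·96) → 2208 ÷ (562/25) = 27600/281 ≈ 98.221
Max retention: S = 1000/(27600/281) − 10 = 25/138 in (≈ 0.181 in)
Ia = 0.2·(25/138) = 5/138 in ≈ 0.036 in
Since P=4.500 > Ia=0.036: effective rainfall P−Ia = 308/69 in
Runoff Q = (P−Ia)²/(P−Ia+S) = (4.464)²/(4.464+0.181) = 189728/44229 ≈ 4.290 in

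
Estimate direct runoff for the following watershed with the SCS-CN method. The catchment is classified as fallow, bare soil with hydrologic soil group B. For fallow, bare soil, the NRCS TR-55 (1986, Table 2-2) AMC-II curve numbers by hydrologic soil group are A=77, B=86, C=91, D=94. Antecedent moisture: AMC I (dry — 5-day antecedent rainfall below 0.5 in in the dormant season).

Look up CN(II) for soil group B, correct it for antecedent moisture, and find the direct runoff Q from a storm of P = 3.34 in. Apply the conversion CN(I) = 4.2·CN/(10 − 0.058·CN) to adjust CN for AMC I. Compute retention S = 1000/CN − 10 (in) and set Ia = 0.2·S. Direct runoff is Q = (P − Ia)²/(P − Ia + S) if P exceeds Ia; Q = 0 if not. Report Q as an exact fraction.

NRCS table: fallow, bare soil, soil group B → CN(II) = 86
Dry (AMC I): CN(I) = 4.2·86/(10 − 0.058·86) = (1806/5)/(1253/250) = 12900/179 ≈ 72.067
S = 1000/(12900/179) − 10 = 500/129 in ≈ 3.876 in
Ia = 0.2·(500/129) = 100/129 in ≈ 0.775 in
Excess rainfall: 3.340 − 0.775 = 2.565 in; P > Ia so Q > 0
Q: (16543/6450)² ÷ (41543/6450) = 273670849/267952350 in (≈ 1.021 in)

Q = 273670849/267952350 in ≈ 1.021 in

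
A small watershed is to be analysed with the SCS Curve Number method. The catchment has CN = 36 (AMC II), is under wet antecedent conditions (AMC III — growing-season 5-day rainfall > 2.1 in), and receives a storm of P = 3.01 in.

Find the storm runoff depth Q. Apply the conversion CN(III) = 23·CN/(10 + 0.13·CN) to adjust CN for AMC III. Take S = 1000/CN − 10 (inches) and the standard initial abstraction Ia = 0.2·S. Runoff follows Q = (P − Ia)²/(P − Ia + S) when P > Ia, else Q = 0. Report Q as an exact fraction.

Q = 918514249/3939354900 in ≈ 0.233 in

Wet (AMC III): CN(III) = 23·36/(10 + 0.13·36) = 828/(367/25) = 20700/367 ≈ 56.403
Retention S: 1000/CN − 10 with CN=56.403 → S = 1600/207 ≈ 7.729 in
Ia = 0.2·(1600/207) = 320/207 in ≈ 1.546 in
Since P=3.010 > Ia=1.546: effective rainfall P−Ia = 30307/20700 in
Runoff Q = (P−Ia)²/(P−Ia+S) = (1.464)²/(1.464+7.729) = 918514249/3939354900 ≈ 0.233 in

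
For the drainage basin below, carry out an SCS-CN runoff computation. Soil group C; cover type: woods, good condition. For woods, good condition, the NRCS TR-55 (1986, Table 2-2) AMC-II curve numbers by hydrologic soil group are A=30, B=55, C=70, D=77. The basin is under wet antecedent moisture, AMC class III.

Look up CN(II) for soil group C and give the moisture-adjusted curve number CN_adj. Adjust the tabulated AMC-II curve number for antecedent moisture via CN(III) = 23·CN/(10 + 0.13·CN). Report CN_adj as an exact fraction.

NRCS table: woods, good condition, soil group C → CN(II) = 70
Adjust CN=70 to AMC III: 23·70/(10 + 0.13·70) → 1610 ÷ (191/10) = 16100/191 ≈ 84.293

CN_adj = 16100/191 ≈ 84.293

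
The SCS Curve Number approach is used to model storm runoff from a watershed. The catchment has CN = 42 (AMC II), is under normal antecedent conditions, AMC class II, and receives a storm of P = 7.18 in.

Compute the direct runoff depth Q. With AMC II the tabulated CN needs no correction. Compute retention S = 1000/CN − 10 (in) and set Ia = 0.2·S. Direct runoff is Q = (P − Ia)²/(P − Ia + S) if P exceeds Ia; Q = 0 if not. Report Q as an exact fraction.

Average conditions: CN = 42 (no AMC adjustment).
Max retention: S = 1000/42 − 10 = 290/21 in (≈ 13.810 in)
Ia = 0.2·(290/21) = 58/21 in ≈ 2.762 in
Excess rainfall: 7.180 − 2.762 = 4.418 in; P > Ia so Q > 0
Q: (4639/1050)² ÷ (19139/1050) = 21520321/20095950 in (≈ 1.071 in)

Q = 21520321/20095950 in ≈ 1.071 in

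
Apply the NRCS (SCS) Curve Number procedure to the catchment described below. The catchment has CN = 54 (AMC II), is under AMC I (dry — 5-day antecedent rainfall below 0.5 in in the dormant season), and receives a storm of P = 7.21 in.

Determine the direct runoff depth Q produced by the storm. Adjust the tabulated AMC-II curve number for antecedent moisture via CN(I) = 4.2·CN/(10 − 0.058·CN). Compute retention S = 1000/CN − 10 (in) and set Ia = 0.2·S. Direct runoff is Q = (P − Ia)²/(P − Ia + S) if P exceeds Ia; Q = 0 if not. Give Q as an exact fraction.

Dry (AMC I): CN(I) = 4.2·54/(10 − 0.058·54) = (1134/5)/(1717/250) = 56700/1717 ≈ 33.023
S = 1000/(56700/1717) − 10 = 11500/567 in ≈ 20.282 in
Ia = 0.2·(11500/567) = 2300/567 in ≈ 4.056 in
P − Ia = 7.210 − 4.056 = 178807/56700 ≈ 3.154 in (> 0, runoff occurs)
Runoff Q = (P−Ia)²/(P−Ia+S) = (3.154)²/(3.154+20.282) = 31971943249/75343356900 ≈ 0.424 in

Q = 31971943249/75343356900 in ≈ 0.424 in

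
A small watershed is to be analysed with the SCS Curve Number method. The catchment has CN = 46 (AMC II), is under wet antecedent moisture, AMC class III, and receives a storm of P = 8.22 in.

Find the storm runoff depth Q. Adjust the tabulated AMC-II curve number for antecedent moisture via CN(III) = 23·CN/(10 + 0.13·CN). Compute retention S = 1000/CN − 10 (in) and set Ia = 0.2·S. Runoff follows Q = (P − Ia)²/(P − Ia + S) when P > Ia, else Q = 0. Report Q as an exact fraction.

Q = 12086465187/2869110850 in ≈ 4.213 in

Wet (AMC III): CN(III) = 23·46/(10 + 0.13·46) = 1058/(799/50) = 52900/799 ≈ 66.208
S = 1000/(52900/799) − 10 = 2700/529 in ≈ 5.104 in
Ia = 0.2S: 0.2·5.104 = 1.021 in (exactly 540/529)
Since P=8.220 > Ia=1.021: effective rainfall P−Ia = 190419/26450 in
Runoff Q = (P−Ia)²/(P−Ia+S) = (7.199)²/(7.199+5.104) = 12086465187/2869110850 ≈ 4.213 in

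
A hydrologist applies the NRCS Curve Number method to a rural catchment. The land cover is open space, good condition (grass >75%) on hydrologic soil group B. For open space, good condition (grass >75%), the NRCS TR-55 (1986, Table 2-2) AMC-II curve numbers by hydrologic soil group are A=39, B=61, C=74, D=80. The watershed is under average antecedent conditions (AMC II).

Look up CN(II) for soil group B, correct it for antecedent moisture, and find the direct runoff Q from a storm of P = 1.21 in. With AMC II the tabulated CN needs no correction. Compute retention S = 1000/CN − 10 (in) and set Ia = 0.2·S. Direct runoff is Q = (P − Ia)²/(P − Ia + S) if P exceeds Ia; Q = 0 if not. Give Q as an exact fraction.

NRCS table: open space, good condition (grass >75%), soil group B → CN(II) = 61
AMC II — tabulated CN = 61 applies directly.
S = 1000/61 − 10 = 390/61 in ≈ 6.393 in
Ia = 0.2S: 0.2·6.393 = 1.279 in (exactly 78/61)
P = 1.210 ≤ Ia = 1.279 in: entire storm abstracted, Q = 0.

Q = 0 in ≈ 0.000 in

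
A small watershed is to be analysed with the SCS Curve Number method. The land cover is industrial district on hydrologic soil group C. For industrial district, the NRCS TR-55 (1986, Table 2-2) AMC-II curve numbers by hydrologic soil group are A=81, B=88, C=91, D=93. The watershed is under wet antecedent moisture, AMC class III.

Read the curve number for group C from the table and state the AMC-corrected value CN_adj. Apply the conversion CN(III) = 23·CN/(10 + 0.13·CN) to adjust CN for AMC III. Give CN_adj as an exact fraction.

CN_adj = 209300/2183 ≈ 95.877

NRCS table: industrial district, soil group C → CN(II) = 91
Adjust CN=91 to AMC III: 23·91/(10 + 0.13·91) → 2093 ÷ (2183/100) = 209300/2183 ≈ 95.877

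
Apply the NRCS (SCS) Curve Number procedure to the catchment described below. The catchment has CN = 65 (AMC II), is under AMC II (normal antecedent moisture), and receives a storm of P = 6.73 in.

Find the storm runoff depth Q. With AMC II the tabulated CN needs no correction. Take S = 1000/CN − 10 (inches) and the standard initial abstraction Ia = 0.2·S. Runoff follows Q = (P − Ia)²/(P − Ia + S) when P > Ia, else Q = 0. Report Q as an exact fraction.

Q = 54007801/18653700 in ≈ 2.895 in

AMC II — tabulated CN = 65 applies directly.
Max retention: S = 1000/65 − 10 = 70/13 in (≈ 5.385 in)
Ia = 0.2·(70/13) = 14/13 in ≈ 1.077 in
Since P=6.730 > Ia=1.077: effective rainfall P−Ia = 7349/1300 in
Runoff Q = (P−Ia)²/(P−Ia+S) = (5.653)²/(5.653+5.385) = 54007801/18653700 ≈ 2.895 in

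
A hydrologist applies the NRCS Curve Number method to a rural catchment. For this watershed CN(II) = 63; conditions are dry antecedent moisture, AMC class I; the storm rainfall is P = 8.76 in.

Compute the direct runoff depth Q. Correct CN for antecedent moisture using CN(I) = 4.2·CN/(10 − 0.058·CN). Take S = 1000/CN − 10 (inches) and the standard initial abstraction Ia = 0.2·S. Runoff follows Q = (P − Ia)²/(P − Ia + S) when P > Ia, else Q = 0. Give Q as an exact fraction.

Adjust CN=63 to AMC I: 4.2·63/(10 − 0.058·63) → (1323/5) ÷ (3173/500) = 132300/3173 ≈ 41.696
Max retention: S = 1000/(132300/3173) − 10 = 18500/1323 in (≈ 13.983 in)
Ia = 0.2·(18500/1323) = 3700/1323 in ≈ 2.797 in
Excess rainfall: 8.760 − 2.797 = 5.963 in; P > Ia so Q > 0
Q: (197237/33075)² ÷ (659737/33075) = 38902434169/21820801275 in (≈ 1.783 in)

Q = 38902434169/21820801275 in ≈ 1.783 in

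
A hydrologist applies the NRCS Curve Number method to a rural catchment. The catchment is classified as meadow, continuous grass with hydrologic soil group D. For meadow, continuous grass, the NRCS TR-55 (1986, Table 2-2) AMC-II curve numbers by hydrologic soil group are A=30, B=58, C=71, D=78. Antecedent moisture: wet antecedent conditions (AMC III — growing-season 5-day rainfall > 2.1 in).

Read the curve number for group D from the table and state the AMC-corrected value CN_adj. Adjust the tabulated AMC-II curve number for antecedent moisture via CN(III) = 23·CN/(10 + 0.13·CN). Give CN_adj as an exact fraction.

CN_adj = 89700/1007 ≈ 89.076

NRCS table: meadow, continuous grass, soil group D → CN(II) = 78
CN(III) from CN(II)=78: (23·78)/(10 + 0.13·78) = 89700/1007 ≈ 89.076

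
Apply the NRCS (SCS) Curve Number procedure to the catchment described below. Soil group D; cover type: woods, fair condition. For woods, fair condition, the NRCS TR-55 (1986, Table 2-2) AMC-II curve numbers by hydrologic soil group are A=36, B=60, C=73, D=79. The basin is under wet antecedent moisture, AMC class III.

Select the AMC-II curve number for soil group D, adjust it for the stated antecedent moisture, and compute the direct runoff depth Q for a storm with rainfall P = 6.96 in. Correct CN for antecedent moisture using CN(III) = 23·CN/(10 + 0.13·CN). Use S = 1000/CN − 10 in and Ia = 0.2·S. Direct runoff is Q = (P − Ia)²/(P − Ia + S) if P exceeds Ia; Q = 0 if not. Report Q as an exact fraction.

Q = 15571135494/2711554525 in ≈ 5.743 in

NRCS table: woods, fair condition, soil group D → CN(II) = 79
Wet (AMC III): CN(III) = 23·79/(10 + 0.13·79) = 1817/(2027/100) = 181700/2027 ≈ 89.640
S = 1000/(181700/2027) − 10 = 2100/1817 in ≈ 1.156 in
Ia = 0.2S: 0.2·1.156 = 0.231 in (exactly 420/1817)
Since P=6.960 > Ia=0.231: effective rainfall P−Ia = 305658/45425 in
Q = (305658/45425)²/((305658/45425) + 2100/1817) = (93426812964/2063430625)/(358158/45425) = 15571135494/2711554525 in ≈ 5.743 in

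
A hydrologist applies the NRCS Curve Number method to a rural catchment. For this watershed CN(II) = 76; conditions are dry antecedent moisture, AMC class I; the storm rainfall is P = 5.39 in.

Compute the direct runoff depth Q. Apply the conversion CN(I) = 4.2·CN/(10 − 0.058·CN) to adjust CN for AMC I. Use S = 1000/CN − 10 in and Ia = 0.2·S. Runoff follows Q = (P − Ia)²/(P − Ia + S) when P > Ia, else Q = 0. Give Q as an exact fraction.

CN(I) from CN(II)=76: (4.2·76)/(10 − 0.058·76) = 13300/233 ≈ 57.082
S = 1000/(13300/233) − 10 = 1000/133 in ≈ 7.519 in
Initial abstraction Ia = S/5 = (1000/133)/5 = 200/133 ≈ 1.504 in
Since P=5.390 > Ia=1.504: effective rainfall P−Ia = 51687/13300 in
Q: (51687/13300)² ÷ (151687/13300) = 2671545969/2017437100 in (≈ 1.324 in)

Q = 2671545969/2017437100 in ≈ 1.324 in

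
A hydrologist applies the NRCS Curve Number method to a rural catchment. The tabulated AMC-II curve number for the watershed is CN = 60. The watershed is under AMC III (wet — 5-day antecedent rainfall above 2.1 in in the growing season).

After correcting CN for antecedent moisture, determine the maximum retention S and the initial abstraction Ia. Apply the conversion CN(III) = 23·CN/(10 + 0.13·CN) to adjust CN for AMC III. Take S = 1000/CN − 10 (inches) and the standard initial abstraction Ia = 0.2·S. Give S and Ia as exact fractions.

Wet (AMC III): CN(III) = 23·60/(10 + 0.13·60) = 1380/(89/5) = 6900/89 ≈ 77.528
Retention S: 1000/CN − 10 with CN=77.528 → S = 200/69 ≈ 2.899 in
Ia = 0.2·(200/69) = 40/69 in ≈ 0.580 in

S = 200/69 in ≈ 2.899 in; Ia = 40/69 in ≈ 0.580 in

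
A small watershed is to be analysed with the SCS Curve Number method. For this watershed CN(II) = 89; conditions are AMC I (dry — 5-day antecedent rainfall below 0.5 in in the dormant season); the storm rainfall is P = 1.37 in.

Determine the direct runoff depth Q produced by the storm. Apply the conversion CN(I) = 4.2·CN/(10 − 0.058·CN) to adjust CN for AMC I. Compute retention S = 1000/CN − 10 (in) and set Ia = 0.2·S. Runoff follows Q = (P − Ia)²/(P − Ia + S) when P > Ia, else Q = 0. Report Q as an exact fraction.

Adjust CN=89 to AMC I: 4.2·89/(10 − 0.058·89) → (1869/5) ÷ (2419/500) = 186900/2419 ≈ 77.263
Retention S: 1000/CN − 10 with CN=77.263 → S = 5500/1869 ≈ 2.943 in
Ia = 0.2·(5500/1869) = 1100/1869 in ≈ 0.589 in
Since P=1.370 > Ia=0.589: effective rainfall P−Ia = 146053/186900 in
Q = (146053/186900)²/((146053/186900) + 5500/1869) = (21331478809/34931610000)/(696053/186900) = 21331478809/130092305700 in ≈ 0.164 in

Q = 21331478809/130092305700 in ≈ 0.164 in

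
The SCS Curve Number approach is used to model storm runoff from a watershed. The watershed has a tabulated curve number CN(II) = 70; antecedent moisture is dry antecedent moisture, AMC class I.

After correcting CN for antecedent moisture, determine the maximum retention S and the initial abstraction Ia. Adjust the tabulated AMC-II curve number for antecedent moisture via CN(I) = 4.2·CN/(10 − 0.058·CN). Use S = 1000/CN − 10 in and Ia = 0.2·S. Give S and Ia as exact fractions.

S = 500/49 in ≈ 10.204 in; Ia = 100/49 in ≈ 2.041 in

Dry (AMC I): CN(I) = 4.2·70/(10 − 0.058·70) = 294/(297/50) = 4900/99 ≈ 49.495
S = 1000/(4900/99) − 10 = 500/49 in ≈ 10.204 in
Initial abstraction Ia = S/5 = (500/49)/5 = 100/49 ≈ 2.041 in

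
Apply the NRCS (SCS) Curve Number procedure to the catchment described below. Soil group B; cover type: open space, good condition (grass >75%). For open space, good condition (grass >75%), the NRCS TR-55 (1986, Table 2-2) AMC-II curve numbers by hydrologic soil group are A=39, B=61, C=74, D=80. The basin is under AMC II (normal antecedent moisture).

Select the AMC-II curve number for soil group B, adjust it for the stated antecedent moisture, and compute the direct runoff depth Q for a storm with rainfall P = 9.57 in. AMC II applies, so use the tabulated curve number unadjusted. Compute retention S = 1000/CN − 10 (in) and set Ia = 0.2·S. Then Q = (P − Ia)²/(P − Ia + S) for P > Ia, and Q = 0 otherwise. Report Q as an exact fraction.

NRCS table: open space, good condition (grass >75%), soil group B → CN(II) = 61
CN(II) = 61; AMC II needs no correction.
S = 1000/61 − 10 = 390/61 in ≈ 6.393 in
Ia = 0.2S: 0.2·6.393 = 1.279 in (exactly 78/61)
Since P=9.570 > Ia=1.279: effective rainfall P−Ia = 50577/6100 in
Q = (50577/6100)²/((50577/6100) + 390/61) = (2558032929/37210000)/(89577/6100) = 284225881/60713300 in ≈ 4.681 in

Q = 284225881/60713300 in ≈ 4.681 in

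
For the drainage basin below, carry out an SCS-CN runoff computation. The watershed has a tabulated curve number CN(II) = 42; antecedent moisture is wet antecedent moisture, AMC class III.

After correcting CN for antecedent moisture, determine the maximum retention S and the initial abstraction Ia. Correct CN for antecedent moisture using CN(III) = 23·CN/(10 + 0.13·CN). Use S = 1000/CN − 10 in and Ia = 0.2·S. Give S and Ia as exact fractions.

Wet (AMC III): CN(III) = 23·42/(10 + 0.13·42) = 966/(773/50) = 48300/773 ≈ 62.484
Retention S: 1000/CN − 10 with CN=62.484 → S = 2900/483 ≈ 6.004 in
Initial abstraction Ia = S/5 = (2900/483)/5 = 580/483 ≈ 1.201 in

S = 2900/483 in ≈ 6.004 in; Ia = 580/483 in ≈ 1.201 in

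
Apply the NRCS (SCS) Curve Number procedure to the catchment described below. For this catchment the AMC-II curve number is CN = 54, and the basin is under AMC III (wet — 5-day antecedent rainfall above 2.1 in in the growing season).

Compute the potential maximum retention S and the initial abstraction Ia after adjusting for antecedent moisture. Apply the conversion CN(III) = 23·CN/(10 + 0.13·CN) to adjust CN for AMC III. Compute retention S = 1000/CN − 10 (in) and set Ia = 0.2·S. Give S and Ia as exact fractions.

Adjust CN=54 to AMC III: 23·54/(10 + 0.13·54) → 1242 ÷ (851/50) = 2700/37 ≈ 72.973
Max retention: S = 1000/(2700/37) − 10 = 100/27 in (≈ 3.704 in)
Ia = 0.2S: 0.2·3.704 = 0.741 in (exactly 20/27)

S = 100/27 in ≈ 3.704 in; Ia = 20/27 in ≈ 0.741 in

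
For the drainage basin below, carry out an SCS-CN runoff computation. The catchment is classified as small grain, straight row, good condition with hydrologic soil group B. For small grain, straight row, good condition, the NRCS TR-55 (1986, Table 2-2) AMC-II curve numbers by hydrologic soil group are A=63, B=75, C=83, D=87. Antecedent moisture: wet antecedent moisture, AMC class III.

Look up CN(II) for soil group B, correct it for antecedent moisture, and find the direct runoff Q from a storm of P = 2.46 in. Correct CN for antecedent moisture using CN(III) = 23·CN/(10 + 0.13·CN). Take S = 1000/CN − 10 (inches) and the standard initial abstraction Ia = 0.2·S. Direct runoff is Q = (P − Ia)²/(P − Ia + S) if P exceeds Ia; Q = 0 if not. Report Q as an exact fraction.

NRCS table: small grain, straight row, good condition, soil group B → CN(II) = 75
CN(III) from CN(II)=75: (23·75)/(10 + 0.13·75) = 6900/79 ≈ 87.342
Retention S: 1000/CN − 10 with CN=87.342 → S = 100/69 ≈ 1.449 in
Ia = 0.2·(100/69) = 20/69 in ≈ 0.290 in
Excess rainfall: 2.460 − 0.290 = 2.170 in; P > Ia so Q > 0
Q = (7487/3450)²/((7487/3450) + 100/69) = (56055169/11902500)/(12487/3450) = 56055169/43080150 in ≈ 1.301 in

Q = 56055169/43080150 in ≈ 1.301 in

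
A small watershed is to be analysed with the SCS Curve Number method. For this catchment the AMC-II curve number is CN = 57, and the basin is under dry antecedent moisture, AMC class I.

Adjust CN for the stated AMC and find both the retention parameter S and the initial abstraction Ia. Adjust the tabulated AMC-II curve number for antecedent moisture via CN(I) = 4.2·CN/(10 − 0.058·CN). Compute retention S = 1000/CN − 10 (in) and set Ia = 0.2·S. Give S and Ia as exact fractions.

CN(I) from CN(II)=57: (4.2·57)/(10 − 0.058·57) = 119700/3347 ≈ 35.763
Max retention: S = 1000/(119700/3347) − 10 = 21500/1197 in (≈ 17.962 in)
Ia = 0.2·(21500/1197) = 4300/1197 in ≈ 3.592 in

S = 21500/1197 in ≈ 17.962 in; Ia = 4300/1197 in ≈ 3.592 in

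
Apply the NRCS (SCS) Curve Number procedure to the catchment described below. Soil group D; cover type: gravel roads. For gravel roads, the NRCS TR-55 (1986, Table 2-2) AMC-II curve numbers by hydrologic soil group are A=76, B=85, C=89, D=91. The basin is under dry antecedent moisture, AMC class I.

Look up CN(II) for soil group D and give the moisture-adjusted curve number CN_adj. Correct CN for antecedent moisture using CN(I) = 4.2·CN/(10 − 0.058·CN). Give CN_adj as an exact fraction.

NRCS table: gravel roads, soil group D → CN(II) = 91
Dry (AMC I): CN(I) = 4.2·91/(10 − 0.058·91) = (1911/5)/(2361/500) = 63700/787 ≈ 80.940

CN_adj = 63700/787 ≈ 80.940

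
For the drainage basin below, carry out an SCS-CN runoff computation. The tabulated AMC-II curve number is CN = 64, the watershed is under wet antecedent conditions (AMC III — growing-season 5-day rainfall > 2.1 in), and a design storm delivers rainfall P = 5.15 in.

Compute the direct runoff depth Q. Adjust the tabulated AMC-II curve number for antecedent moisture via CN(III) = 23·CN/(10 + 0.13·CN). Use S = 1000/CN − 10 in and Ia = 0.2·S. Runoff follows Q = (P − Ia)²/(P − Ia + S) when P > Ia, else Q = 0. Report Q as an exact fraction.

Q = 1149184/375935 in ≈ 3.057 in

Wet (AMC III): CN(III) = 23·64/(10 + 0.13·64) = 1472/(458/25) = 18400/229 ≈ 80.349
S = 1000/(18400/229) − 10 = 225/92 in ≈ 2.446 in
Ia = 0.2S: 0.2·2.446 = 0.489 in (exactly 45/92)
P − Ia = 5.150 − 0.489 = 536/115 ≈ 4.661 in (> 0, runoff occurs)
Runoff Q = (P−Ia)²/(P−Ia+S) = (4.661)²/(4.661+2.446) = 1149184/375935 ≈ 3.057 in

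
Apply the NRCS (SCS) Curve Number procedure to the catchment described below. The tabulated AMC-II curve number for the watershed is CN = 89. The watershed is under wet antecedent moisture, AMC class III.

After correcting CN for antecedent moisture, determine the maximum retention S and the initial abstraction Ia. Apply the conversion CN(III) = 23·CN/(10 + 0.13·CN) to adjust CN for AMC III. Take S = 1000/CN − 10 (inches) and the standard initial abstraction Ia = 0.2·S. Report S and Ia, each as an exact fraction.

Adjust CN=89 to AMC III: 23·89/(10 + 0.13·89) → 2047 ÷ (2157/100) = 204700/2157 ≈ 94.900
S = 1000/(204700/2157) − 10 = 1100/2047 in ≈ 0.537 in
Ia = 0.2·(1100/2047) = 220/2047 in ≈ 0.107 in

S = 1100/2047 in ≈ 0.537 in; Ia = 220/2047 in ≈ 0.107 in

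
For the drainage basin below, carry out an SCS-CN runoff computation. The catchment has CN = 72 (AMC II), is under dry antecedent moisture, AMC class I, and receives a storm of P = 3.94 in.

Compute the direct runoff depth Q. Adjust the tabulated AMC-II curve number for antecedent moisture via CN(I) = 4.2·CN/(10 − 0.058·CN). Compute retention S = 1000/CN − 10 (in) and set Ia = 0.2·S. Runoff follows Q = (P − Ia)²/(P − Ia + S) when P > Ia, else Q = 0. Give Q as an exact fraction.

Adjust CN=72 to AMC I: 4.2·72/(10 − 0.058·72) → (1512/5) ÷ (728/125) = 675/13 ≈ 51.923
Retention S: 1000/CN − 10 with CN=51.923 → S = 250/27 ≈ 9.259 in
Initial abstraction Ia = S/5 = (250/27)/5 = 50/27 ≈ 1.852 in
Since P=3.940 > Ia=1.852: effective rainfall P−Ia = 2819/1350 in
Q: (2819/1350)² ÷ (15319/1350) = 7946761/20680650 in (≈ 0.384 in)

Q = 7946761/20680650 in ≈ 0.384 in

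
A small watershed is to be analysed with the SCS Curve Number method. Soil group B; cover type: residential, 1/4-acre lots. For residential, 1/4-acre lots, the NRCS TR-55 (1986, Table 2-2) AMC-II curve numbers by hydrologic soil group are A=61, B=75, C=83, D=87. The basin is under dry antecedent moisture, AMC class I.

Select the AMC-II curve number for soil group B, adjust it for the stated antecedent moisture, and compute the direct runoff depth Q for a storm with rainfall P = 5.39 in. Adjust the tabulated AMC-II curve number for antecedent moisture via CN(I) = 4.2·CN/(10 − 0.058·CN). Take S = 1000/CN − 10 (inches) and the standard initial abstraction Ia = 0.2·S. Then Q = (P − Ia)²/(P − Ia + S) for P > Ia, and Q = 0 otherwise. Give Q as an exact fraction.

Q = 573937849/465929100 in ≈ 1.232 in

NRCS table: residential, 1/4-acre lots, soil group B → CN(II) = 75
CN(I) from CN(II)=75: (4.2·75)/(10 − 0.058·75) = 6300/113 ≈ 55.752
Retention S: 1000/CN − 10 with CN=55.752 → S = 500/63 ≈ 7.937 in
Initial abstraction Ia = S/5 = (500/63)/5 = 100/63 ≈ 1.587 in
P − Ia = 5.390 − 1.587 = 23957/6300 ≈ 3.803 in (> 0, runoff occurs)
Runoff Q = (P−Ia)²/(P−Ia+S) = (3.803)²/(3.803+7.937) = 573937849/465929100 ≈ 1.232 in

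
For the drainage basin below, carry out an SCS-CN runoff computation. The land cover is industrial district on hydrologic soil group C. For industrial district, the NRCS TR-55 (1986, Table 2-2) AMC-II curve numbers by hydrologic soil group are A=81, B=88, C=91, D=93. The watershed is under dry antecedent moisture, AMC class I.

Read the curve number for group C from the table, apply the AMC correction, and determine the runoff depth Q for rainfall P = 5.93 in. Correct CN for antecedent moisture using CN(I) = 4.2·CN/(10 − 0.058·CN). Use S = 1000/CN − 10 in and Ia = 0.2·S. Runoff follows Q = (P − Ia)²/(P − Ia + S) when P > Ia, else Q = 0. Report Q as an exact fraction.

Q = 120923803081/31706101700 in ≈ 3.814 in

NRCS table: industrial district, soil group C → CN(II) = 91
CN(I) from CN(II)=91: (4.2·91)/(10 − 0.058·91) = 63700/787 ≈ 80.940
Max retention: S = 1000/(63700/787) − 10 = 1500/637 in (≈ 2.355 in)
Ia = 0.2·(1500/637) = 300/637 in ≈ 0.471 in
Since P=5.930 > Ia=0.471: effective rainfall P−Ia = 347741/63700 in
Q = (347741/63700)²/((347741/63700) + 1500/637) = (120923803081/4057690000)/(497741/63700) = 120923803081/31706101700 in ≈ 3.814 in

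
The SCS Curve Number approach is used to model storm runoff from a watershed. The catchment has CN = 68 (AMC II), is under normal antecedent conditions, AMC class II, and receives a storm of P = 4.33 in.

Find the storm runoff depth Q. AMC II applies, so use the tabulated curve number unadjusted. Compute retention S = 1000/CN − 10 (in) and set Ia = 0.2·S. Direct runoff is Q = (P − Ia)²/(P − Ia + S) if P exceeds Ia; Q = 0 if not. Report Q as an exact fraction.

Average conditions: CN = 68 (no AMC adjustment).
Retention S: 1000/CN − 10 with CN=68.000 → S = 80/17 ≈ 4.706 in
Initial abstraction Ia = S/5 = (80/17)/5 = 16/17 ≈ 0.941 in
Since P=4.330 > Ia=0.941: effective rainfall P−Ia = 5761/1700 in
Q: (5761/1700)² ÷ (13761/1700) = 33189121/23393700 in (≈ 1.419 in)

Q = 33189121/23393700 in ≈ 1.419 in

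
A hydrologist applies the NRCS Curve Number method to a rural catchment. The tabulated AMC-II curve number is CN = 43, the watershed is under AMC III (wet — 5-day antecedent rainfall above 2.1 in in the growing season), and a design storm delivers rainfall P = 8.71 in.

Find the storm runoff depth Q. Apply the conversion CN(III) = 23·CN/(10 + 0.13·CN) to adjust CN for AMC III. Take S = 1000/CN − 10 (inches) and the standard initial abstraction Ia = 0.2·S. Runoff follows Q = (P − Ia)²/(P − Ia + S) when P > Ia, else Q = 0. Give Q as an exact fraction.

Q = 558635161561/130292739100 in ≈ 4.288 in

Wet (AMC III): CN(III) = 23·43/(10 + 0.13·43) = 989/(1559/100) = 98900/1559 ≈ 63.438
Retention S: 1000/CN − 10 with CN=63.438 → S = 5700/989 ≈ 5.763 in
Initial abstraction Ia = S/5 = (5700/989)/5 = 1140/989 ≈ 1.153 in
P − Ia = 8.710 − 1.153 = 747419/98900 ≈ 7.557 in (> 0, runoff occurs)
Q: (747419/98900)² ÷ (1317419/98900) = 558635161561/130292739100 in (≈ 4.288 in)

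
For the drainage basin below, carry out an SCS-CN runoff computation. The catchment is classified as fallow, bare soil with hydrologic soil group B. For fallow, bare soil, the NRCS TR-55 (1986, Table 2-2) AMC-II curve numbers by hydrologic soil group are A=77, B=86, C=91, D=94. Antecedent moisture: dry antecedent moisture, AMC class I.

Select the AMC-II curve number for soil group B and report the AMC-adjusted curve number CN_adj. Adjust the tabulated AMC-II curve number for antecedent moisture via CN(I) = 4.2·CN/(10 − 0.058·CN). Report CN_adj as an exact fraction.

NRCS table: fallow, bare soil, soil group B → CN(II) = 86
CN(I) from CN(II)=86: (4.2·86)/(10 − 0.058·86) = 12900/179 ≈ 72.067

CN_adj = 12900/179 ≈ 72.067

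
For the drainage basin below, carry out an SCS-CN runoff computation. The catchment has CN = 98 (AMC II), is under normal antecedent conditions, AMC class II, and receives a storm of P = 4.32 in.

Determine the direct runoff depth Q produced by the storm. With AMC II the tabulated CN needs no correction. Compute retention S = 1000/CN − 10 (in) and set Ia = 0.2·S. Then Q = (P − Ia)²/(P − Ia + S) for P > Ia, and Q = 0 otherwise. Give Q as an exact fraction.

Q = 6869641/1681925 in ≈ 4.084 in

AMC II — tabulated CN = 98 applies directly.
Retention S: 1000/CN − 10 with CN=98.000 → S = 10/49 ≈ 0.204 in
Ia = 0.2S: 0.2·0.204 = 0.041 in (exactly 2/49)
Since P=4.320 > Ia=0.041: effective rainfall P−Ia = 5242/1225 in
Q = (5242/1225)²/((5242/1225) + 10/49) = (27478564/1500625)/(5492/1225) = 6869641/1681925 in ≈ 4.084 in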